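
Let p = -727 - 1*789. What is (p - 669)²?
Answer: 4774225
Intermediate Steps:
p = -1516 (p = -727 - 789 = -1516)
(p - 669)² = (-1516 - 669)² = (-2185)² = 4774225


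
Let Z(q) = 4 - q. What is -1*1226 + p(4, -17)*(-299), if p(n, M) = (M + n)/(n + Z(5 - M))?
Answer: -21051/14 ≈ -1503.6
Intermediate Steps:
p(n, M) = (M + n)/(-1 + M + n) (p(n, M) = (M + n)/(n + (4 - (5 - M))) = (M + n)/(n + (4 + (-5 + M))) = (M + n)/(n + (-1 + M)) = (M + n)/(-1 + M + n))
-1*1226 + p(4, -17)*(-299) = -1*1226 + ((-17 + 4)/(-1 - 17 + 4))*(-299) = -1226 + (-13/(-14))*(-299) = -1226 - 1/14*(-13)*(-299) = -1226 + (13/14)*(-299) = -1226 - 3887/14 = -21051/14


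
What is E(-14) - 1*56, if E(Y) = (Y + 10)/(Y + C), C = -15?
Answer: -1620/29 ≈ -55.862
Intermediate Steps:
E(Y) = (10 + Y)/(-15 + Y) (E(Y) = (Y + 10)/(Y - 15) = (10 + Y)/(-15 + Y))
E(-14) - 1*56 = (10 - 14)/(-15 - 14) - 1*56 = -4/(-29) - 56 = -1/29*(-4) - 56 = 4/29 - 56 = -1620/29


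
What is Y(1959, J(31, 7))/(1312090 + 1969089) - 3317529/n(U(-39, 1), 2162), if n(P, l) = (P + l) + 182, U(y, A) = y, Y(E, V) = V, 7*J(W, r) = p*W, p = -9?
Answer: -76197846049932/52941823165 ≈ -1439.3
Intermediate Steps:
J(W, r) = -9*W/7 (J(W, r) = (-9*W)/7 = -9*W/7)
n(P, l) = 182 + P + l
Y(1959, J(31, 7))/(1312090 + 1969089) - 3317529/n(U(-39, 1), 2162) = (-9/7*31)/(1312090 + 1969089) - 3317529/(182 - 39 + 2162) = -279/7/3281179 - 3317529/2305 = -279/7*1/3281179 - 3317529*1/2305 = -279/22968253 - 3317529/2305 = -76197846049932/52941823165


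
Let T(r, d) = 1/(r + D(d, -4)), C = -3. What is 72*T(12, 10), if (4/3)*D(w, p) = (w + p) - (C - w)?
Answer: 96/35 ≈ 2.7429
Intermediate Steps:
D(w, p) = 9/4 + 3*w/2 + 3*p/4 (D(w, p) = 3*((w + p) - (-3 - w))/4 = 3*((p + w) + (3 + w))/4 = 3*(3 + p + 2*w)/4 = 9/4 + 3*w/2 + 3*p/4)
T(r, d) = 1/(-3/4 + r + 3*d/2) (T(r, d) = 1/(r + (9/4 + 3*d/2 + (3/4)*(-4))) = 1/(r + (9/4 + 3*d/2 - 3)) = 1/(r + (-3/4 + 3*d/2)) = 1/(-3/4 + r + 3*d/2))
72*T(12, 10) = 72*(4/(-3 + 4*12 + 6*10)) = 72*(4/(-3 + 48 + 60)) = 72*(4/105) = 96/35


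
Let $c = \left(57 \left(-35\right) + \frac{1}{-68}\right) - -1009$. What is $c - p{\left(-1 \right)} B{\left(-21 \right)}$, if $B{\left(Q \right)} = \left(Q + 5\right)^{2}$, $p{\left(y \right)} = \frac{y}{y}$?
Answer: $- \frac{84457}{68} \approx -1242.0$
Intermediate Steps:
$p{\left(y \right)} = 1$
$B{\left(Q \right)} = \left(5 + Q\right)^{2}$
$c = - \frac{67049}{68}$ ($c = \left(-1995 - \frac{1}{68}\right) + 1009 = - \frac{135661}{68} + 1009 = - \frac{67049}{68} \approx -986.01$)
$c - p{\left(-1 \right)} B{\left(-21 \right)} = - \frac{67049}{68} - 1 \left(5 - 21\right)^{2} = - \frac{67049}{68} - 1 \left(-16\right)^{2} = - \frac{67049}{68} - 1 \cdot 256 = - \frac{67049}{68} - 256 = - \frac{84457}{68}$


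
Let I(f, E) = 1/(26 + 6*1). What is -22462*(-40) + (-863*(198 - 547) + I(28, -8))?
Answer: 38389345/32 ≈ 1.1997e+6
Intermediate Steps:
I(f, E) = 1/32 (I(f, E) = 1/(26 + 6) = 1/32)
-22462*(-40) + (-863*(198 - 547) + I(28, -8)) = -22462*(-40) + (-863*(198 - 547) + 1/32) = 898480 + (-863*(-349) + 1/32) = 898480 + (301187 + 1/32) = 898480 + 9637985/32 = 38389345/32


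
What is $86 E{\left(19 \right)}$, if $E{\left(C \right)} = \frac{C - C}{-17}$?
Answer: $0$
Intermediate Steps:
$E{\left(C \right)} = 0$ ($E{\left(C \right)} = 0 \left(- \frac{1}{17}\right) = 0$)
$86 E{\left(19 \right)} = 86 \cdot 0 = 0$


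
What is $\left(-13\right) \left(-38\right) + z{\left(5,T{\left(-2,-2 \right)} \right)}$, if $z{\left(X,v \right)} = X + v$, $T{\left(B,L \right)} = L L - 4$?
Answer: $499$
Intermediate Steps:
$T{\left(B,L \right)} = -4 + L^{2}$ ($T{\left(B,L \right)} = L^{2} - 4 = -4 + L^{2}$)
$\left(-13\right) \left(-38\right) + z{\left(5,T{\left(-2,-2 \right)} \right)} = \left(-13\right) \left(-38\right) + \left(5 - \left(4 - \left(-2\right)^{2}\right)\right) = 494 + \left(5 + \left(-4 + 4\right)\right) = 494 + \left(5 + 0\right) = 494 + 5 = 499$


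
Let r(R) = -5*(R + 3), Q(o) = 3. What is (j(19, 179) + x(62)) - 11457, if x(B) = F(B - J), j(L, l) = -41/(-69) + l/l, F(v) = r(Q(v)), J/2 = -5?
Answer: -792493/69 ≈ -11485.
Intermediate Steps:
J = -10 (J = 2*(-5) = -10)
r(R) = -15 - 5*R (r(R) = -5*(3 + R) = -15 - 5*R)
F(v) = -30 (F(v) = -15 - 5*3 = -15 - 15 = -30)
j(L, l) = 110/69 (j(L, l) = -41*(-1/69) + 1 = 41/69 + 1 = 110/69)
x(B) = -30
(j(19, 179) + x(62)) - 11457 = (110/69 - 30) - 11457 = -1960/69 - 11457 = -792493/69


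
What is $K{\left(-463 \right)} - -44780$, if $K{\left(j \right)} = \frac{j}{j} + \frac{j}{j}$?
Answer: $44782$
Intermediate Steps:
$K{\left(j \right)} = 2$ ($K{\left(j \right)} = 1 + 1 = 2$)
$K{\left(-463 \right)} - -44780 = 2 - -44780 = 2 + 44780 = 44782$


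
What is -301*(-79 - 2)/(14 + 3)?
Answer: 24381/17 ≈ 1434.2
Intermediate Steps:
-301*(-79 - 2)/(14 + 3) = -(-24381)/17 = -301*(-81/17) = 24381/17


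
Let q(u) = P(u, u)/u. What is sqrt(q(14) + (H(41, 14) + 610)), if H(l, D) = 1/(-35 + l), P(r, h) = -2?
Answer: sqrt(1076082)/42 ≈ 24.699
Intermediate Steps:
q(u) = -2/u
sqrt(q(14) + (H(41, 14) + 610)) = sqrt(-2/14 + (1/(-35 + 41) + 610)) = sqrt(-2*1/14 + (1/6 + 610)) = sqrt(-1/7 + (1/6 + 610)) = sqrt(-1/7 + 3661/6) = sqrt(25621/42) = sqrt(1076082)/42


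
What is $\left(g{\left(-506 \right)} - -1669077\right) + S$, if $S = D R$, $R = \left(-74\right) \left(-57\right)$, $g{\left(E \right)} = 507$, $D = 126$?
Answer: $2201052$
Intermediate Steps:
$R = 4218$
$S = 531468$ ($S = 126 \cdot 4218 = 531468$)
$\left(g{\left(-506 \right)} - -1669077\right) + S = \left(507 - -1669077\right) + 531468 = \left(507 + 1669077\right) + 531468 = 1669584 + 531468 = 2201052$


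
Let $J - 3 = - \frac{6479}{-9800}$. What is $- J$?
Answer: $- \frac{35879}{9800} \approx -3.6611$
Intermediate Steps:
$J = \frac{35879}{9800}$ ($J = 3 - \frac{6479}{-9800} = 3 - - \frac{6479}{9800} = 3 + \frac{6479}{9800} = \frac{35879}{9800} \approx 3.6611$)
$- J = \left(-1\right) \frac{35879}{9800} = - \frac{35879}{9800}$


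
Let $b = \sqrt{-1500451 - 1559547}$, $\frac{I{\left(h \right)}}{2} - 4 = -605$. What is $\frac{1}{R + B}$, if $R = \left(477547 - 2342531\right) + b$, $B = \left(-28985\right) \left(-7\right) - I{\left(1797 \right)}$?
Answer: $- \frac{1660887}{2758548686767} - \frac{i \sqrt{3059998}}{2758548686767} \approx -6.0209 \cdot 10^{-7} - 6.3413 \cdot 10^{-10} i$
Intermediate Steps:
$I{\left(h \right)} = -1202$ ($I{\left(h \right)} = 8 + 2 \left(-605\right) = 8 - 1210 = -1202$)
$b = i \sqrt{3059998}$ ($b = \sqrt{-3059998} = i \sqrt{3059998} \approx 1749.3 i$)
$B = 204097$ ($B = \left(-28985\right) \left(-7\right) - -1202 = 202895 + 1202 = 204097$)
$R = -1864984 + i \sqrt{3059998}$ ($R = \left(477547 - 2342531\right) + i \sqrt{3059998} = -1864984 + i \sqrt{3059998} \approx -1.865 \cdot 10^{6} + 1749.3 i$)
$\frac{1}{R + B} = \frac{1}{\left(-1864984 + i \sqrt{3059998}\right) + 204097} = \frac{1}{-1660887 + i \sqrt{3059998}}$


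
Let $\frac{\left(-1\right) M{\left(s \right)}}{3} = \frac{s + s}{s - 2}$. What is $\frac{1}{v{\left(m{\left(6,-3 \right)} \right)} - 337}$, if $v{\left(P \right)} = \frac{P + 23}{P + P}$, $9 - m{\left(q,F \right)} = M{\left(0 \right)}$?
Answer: $- \frac{9}{3017} \approx -0.0029831$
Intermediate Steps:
$M{\left(s \right)} = - \frac{6 s}{-2 + s}$ ($M{\left(s \right)} = - 3 \frac{s + s}{s - 2} = - 3 \frac{2 s}{-2 + s} = - \frac{6 s}{-2 + s}$)
$m{\left(q,F \right)} = 9$ ($m{\left(q,F \right)} = 9 - \left(-6\right) 0 \frac{1}{-2 + 0} = 9 - \left(-6\right) 0 \frac{1}{-2} = 9 - \left(-6\right) 0 \left(- \frac{1}{2}\right) = 9 - 0 = 9 + 0 = 9$)
$v{\left(P \right)} = \frac{23 + P}{2 P}$
$\frac{1}{v{\left(m{\left(6,-3 \right)} \right)} - 337} = \frac{1}{\frac{23 + 9}{2 \cdot 9} - 337} = \frac{1}{\frac{1}{2} \cdot \frac{1}{9} \cdot 32 - 337} = \frac{1}{\frac{16}{9} - 337} = \frac{1}{- \frac{3017}{9}} = - \frac{9}{3017}$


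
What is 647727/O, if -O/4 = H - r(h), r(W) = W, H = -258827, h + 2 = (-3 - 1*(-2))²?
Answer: 647727/1035304 ≈ 0.62564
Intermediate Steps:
h = -1 (h = -2 + (-3 - 1*(-2))² = -2 + (-3 + 2)² = -2 + (-1)² = -2 + 1 = -1)
O = 1035304 (O = -4*(-258827 - 1*(-1)) = -4*(-258827 + 1) = -4*(-258826) = 1035304)
647727/O = 647727/1035304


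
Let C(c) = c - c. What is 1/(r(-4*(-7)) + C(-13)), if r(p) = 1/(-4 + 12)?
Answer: 8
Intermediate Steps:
C(c) = 0
r(p) = 1/8
1/(r(-4*(-7)) + C(-13)) = 1/(1/8 + 0) = 1/(1/8) = 8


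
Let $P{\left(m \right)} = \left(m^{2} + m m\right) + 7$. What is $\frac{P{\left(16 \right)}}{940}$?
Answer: $\frac{519}{940} \approx 0.55213$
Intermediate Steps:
$P{\left(m \right)} = 7 + 2 m^{2}$ ($P{\left(m \right)} = \left(m^{2} + m^{2}\right) + 7 = 2 m^{2} + 7 = 7 + 2 m^{2}$)
$\frac{P{\left(16 \right)}}{940} = \frac{7 + 2 \cdot 16^{2}}{940} = \left(7 + 2 \cdot 256\right) \frac{1}{940} = \left(7 + 512\right) \frac{1}{940} = 519 \cdot \frac{1}{940} = \frac{519}{940}$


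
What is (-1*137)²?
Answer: 18769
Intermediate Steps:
(-1*137)² = (-137)² = 18769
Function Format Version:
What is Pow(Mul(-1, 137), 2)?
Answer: 18769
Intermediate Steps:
Pow(Mul(-1, 137), 2) = Pow(-137, 2) = 18769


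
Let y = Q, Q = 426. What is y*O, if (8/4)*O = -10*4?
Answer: -8520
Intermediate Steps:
y = 426
O = -20 (O = (-10*4)/2 = (½)*(-40) = -20)
y*O = 426*(-20) = -8520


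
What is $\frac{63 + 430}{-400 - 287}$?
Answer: $- \frac{493}{687} \approx -0.71761$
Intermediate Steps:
$\frac{63 + 430}{-400 - 287} = \frac{493}{-687} = 493 \left(- \frac{1}{687}\right) = - \frac{493}{687}$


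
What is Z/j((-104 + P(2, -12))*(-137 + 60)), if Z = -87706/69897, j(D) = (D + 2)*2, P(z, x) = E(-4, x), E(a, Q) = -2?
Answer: -43853/570639108 ≈ -7.6849e-5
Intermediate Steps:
P(z, x) = -2
j(D) = 4 + 2*D (j(D) = (2 + D)*2 = 4 + 2*D)
Z = -87706/69897 (Z = -87706*1/69897 = -87706/69897 ≈ -1.2548)
Z/j((-104 + P(2, -12))*(-137 + 60)) = -87706/(69897*(4 + 2*((-104 - 2)*(-137 + 60)))) = -87706/(69897*(4 + 2*(-106*(-77)))) = -87706/(69897*(4 + 2*8162)) = -87706/(69897*(4 + 16324)) = -87706/69897/16328 = -87706/69897*1/16328 = -43853/570639108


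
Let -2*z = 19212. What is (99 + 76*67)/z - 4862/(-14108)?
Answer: -3316282/16940181 ≈ -0.19576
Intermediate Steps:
z = -9606 (z = -½*19212 = -9606)
(99 + 76*67)/z - 4862/(-14108) = (99 + 76*67)/(-9606) - 4862/(-14108) = (99 + 5092)*(-1/9606) - 4862*(-1/14108) = 5191*(-1/9606) + 2431/7054 = -5191/9606 + 2431/7054 = -3316282/16940181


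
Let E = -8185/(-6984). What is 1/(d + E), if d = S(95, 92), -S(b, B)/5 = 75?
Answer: -6984/2610815 ≈ -0.0026750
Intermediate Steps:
S(b, B) = -375 (S(b, B) = -5*75 = -375)
E = 8185/6984 (E = -8185*(-1/6984) = 8185/6984 ≈ 1.1720)
d = -375
1/(d + E) = 1/(-375 + 8185/6984) = 1/(-2610815/6984) = -6984/2610815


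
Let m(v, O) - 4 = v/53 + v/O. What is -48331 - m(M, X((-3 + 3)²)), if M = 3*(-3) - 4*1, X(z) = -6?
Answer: -15371141/318 ≈ -48337.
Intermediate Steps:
M = -13 (M = -9 - 4 = -13)
m(v, O) = 4 + v/53 + v/O (m(v, O) = 4 + (v/53 + v/O) = 4 + v/53 + v/O)
-48331 - m(M, X((-3 + 3)²)) = -48331 - (4 + (1/53)*(-13) - 13/(-6)) = -48331 - (4 - 13/53 - 13*(-⅙)) = -48331 - (4 - 13/53 + 13/6) = -48331 - 1*1883/318 = -48331 - 1883/318 = -15371141/318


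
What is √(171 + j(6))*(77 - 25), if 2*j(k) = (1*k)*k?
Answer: 156*√21 ≈ 714.88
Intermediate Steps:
j(k) = k²/2 (j(k) = ((1*k)*k)/2 = (k*k)/2 = k²/2)
√(171 + j(6))*(77 - 25) = √(171 + (½)*6²)*(77 - 25) = √(171 + (½)*36)*52 = √(171 + 18)*52 = √189*52 = (3*√21)*52 = 156*√21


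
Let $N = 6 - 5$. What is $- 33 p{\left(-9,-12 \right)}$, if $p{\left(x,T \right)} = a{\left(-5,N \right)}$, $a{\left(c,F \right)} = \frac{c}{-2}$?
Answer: $- \frac{165}{2} \approx -82.5$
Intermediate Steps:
$N = 1$ ($N = 6 - 5 = 1$)
$a{\left(c,F \right)} = - \frac{c}{2}$ ($a{\left(c,F \right)} = c \left(- \frac{1}{2}\right) = - \frac{c}{2}$)
$p{\left(x,T \right)} = \frac{5}{2}$ ($p{\left(x,T \right)} = \left(- \frac{1}{2}\right) \left(-5\right) = \frac{5}{2}$)
$- 33 p{\left(-9,-12 \right)} = \left(-33\right) \frac{5}{2} = - \frac{165}{2}$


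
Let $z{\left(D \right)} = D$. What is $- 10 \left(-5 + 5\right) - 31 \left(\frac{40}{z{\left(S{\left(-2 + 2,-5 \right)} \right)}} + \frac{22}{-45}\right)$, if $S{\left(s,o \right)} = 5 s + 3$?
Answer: $- \frac{17918}{45} \approx -398.18$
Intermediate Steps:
$S{\left(s,o \right)} = 3 + 5 s$
$- 10 \left(-5 + 5\right) - 31 \left(\frac{40}{z{\left(S{\left(-2 + 2,-5 \right)} \right)}} + \frac{22}{-45}\right) = - 10 \left(-5 + 5\right) - 31 \left(\frac{40}{3 + 5 \left(-2 + 2\right)} + \frac{22}{-45}\right) = \left(-10\right) 0 - 31 \left(\frac{40}{3 + 5 \cdot 0} + 22 \left(- \frac{1}{45}\right)\right) = 0 - 31 \left(\frac{40}{3 + 0} - \frac{22}{45}\right) = 0 - 31 \left(\frac{40}{3} - \frac{22}{45}\right) = 0 - \frac{17918}{45} = - \frac{17918}{45}$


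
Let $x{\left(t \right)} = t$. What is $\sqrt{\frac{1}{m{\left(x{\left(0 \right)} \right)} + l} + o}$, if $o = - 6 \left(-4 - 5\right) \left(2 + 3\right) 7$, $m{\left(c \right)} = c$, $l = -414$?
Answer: $\frac{\sqrt{35993114}}{138} \approx 43.474$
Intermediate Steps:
$o = 1890$ ($o = - 6 \left(\left(-9\right) 5\right) 7 = \left(-6\right) \left(-45\right) 7 = 270 \cdot 7 = 1890$)
$\sqrt{\frac{1}{m{\left(x{\left(0 \right)} \right)} + l} + o} = \sqrt{\frac{1}{0 - 414} + 1890} = \sqrt{\frac{1}{-414} + 1890} = \sqrt{- \frac{1}{414} + 1890} = \sqrt{\frac{782459}{414}} = \frac{\sqrt{35993114}}{138}$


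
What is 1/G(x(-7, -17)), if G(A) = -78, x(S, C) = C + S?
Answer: -1/78 ≈ -0.012821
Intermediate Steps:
1/G(x(-7, -17)) = 1/(-78) = -1/78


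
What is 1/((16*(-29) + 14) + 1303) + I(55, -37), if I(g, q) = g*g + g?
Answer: 2627241/853 ≈ 3080.0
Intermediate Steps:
I(g, q) = g + g**2 (I(g, q) = g**2 + g = g + g**2)
1/((16*(-29) + 14) + 1303) + I(55, -37) = 1/((16*(-29) + 14) + 1303) + 55*(1 + 55) = 1/((-464 + 14) + 1303) + 55*56 = 1/(-450 + 1303) + 3080 = 1/853 + 3080 = 2627241/853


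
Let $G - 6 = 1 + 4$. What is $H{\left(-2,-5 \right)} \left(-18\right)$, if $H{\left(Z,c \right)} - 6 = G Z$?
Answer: $288$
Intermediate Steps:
$G = 11$ ($G = 6 + \left(1 + 4\right) = 6 + 5 = 11$)
$H{\left(Z,c \right)} = 6 + 11 Z$
$H{\left(-2,-5 \right)} \left(-18\right) = \left(6 + 11 \left(-2\right)\right) \left(-18\right) = \left(6 - 22\right) \left(-18\right) = \left(-16\right) \left(-18\right) = 288$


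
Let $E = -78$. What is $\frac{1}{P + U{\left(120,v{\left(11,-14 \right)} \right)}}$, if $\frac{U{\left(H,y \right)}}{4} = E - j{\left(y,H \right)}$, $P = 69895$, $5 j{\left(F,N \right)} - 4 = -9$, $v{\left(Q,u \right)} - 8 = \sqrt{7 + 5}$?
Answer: $\frac{1}{69587} \approx 1.437 \cdot 10^{-5}$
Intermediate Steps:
$v{\left(Q,u \right)} = 8 + 2 \sqrt{3}$ ($v{\left(Q,u \right)} = 8 + \sqrt{7 + 5} = 8 + \sqrt{12} = 8 + 2 \sqrt{3}$)
$j{\left(F,N \right)} = -1$ ($j{\left(F,N \right)} = \frac{4}{5} + \frac{1}{5} \left(-9\right) = \frac{4}{5} - \frac{9}{5} = -1$)
$U{\left(H,y \right)} = -308$ ($U{\left(H,y \right)} = 4 \left(-78 - -1\right) = 4 \left(-78 + 1\right) = 4 \left(-77\right) = -308$)
$\frac{1}{P + U{\left(120,v{\left(11,-14 \right)} \right)}} = \frac{1}{69895 - 308} = \frac{1}{69587}$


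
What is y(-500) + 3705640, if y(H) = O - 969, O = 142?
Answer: 3704813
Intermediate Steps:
y(H) = -827 (y(H) = 142 - 969 = -827)
y(-500) + 3705640 = -827 + 3705640 = 3704813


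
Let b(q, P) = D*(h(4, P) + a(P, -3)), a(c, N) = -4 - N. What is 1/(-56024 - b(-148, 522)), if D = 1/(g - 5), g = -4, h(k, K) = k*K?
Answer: -9/502129 ≈ -1.7924e-5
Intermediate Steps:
h(k, K) = K*k
D = -1/9 (D = 1/(-4 - 5) = 1/(-9) = -1/9 ≈ -0.11111)
b(q, P) = 1/9 - 4*P/9 (b(q, P) = -(P*4 + (-4 - 1*(-3)))/9 = -(4*P + (-4 + 3))/9 = -(4*P - 1)/9 = -(-1 + 4*P)/9 = 1/9 - 4*P/9)
1/(-56024 - b(-148, 522)) = 1/(-56024 - (1/9 - 4/9*522)) = 1/(-56024 - (1/9 - 232)) = 1/(-56024 - 1*(-2087/9)) = 1/(-56024 + 2087/9) = 1/(-502129/9) = -9/502129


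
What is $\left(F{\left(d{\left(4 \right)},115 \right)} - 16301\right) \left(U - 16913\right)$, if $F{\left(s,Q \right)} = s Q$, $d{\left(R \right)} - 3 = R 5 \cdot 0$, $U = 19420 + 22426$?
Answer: $-397830948$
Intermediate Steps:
$U = 41846$
$d{\left(R \right)} = 3$ ($d{\left(R \right)} = 3 + R 5 \cdot 0 = 3 + 5 R 0 = 3 + 0 = 3$)
$F{\left(s,Q \right)} = Q s$
$\left(F{\left(d{\left(4 \right)},115 \right)} - 16301\right) \left(U - 16913\right) = \left(115 \cdot 3 - 16301\right) \left(41846 - 16913\right) = \left(345 - 16301\right) 24933 = \left(-15956\right) 24933 = -397830948$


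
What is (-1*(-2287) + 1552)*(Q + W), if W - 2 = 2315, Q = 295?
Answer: 10027468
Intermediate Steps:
W = 2317 (W = 2 + 2315 = 2317)
(-1*(-2287) + 1552)*(Q + W) = (-1*(-2287) + 1552)*(295 + 2317) = (2287 + 1552)*2612 = 3839*2612 = 10027468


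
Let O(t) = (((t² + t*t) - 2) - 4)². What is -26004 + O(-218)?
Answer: 9032955760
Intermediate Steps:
O(t) = (-6 + 2*t²)² (O(t) = (((t² + t²) - 2) - 4)² = ((2*t² - 2) - 4)² = ((-2 + 2*t²) - 4)² = (-6 + 2*t²)²)
-26004 + O(-218) = -26004 + 4*(-3 + (-218)²)² = -26004 + 4*(-3 + 47524)² = -26004 + 4*47521² = -26004 + 4*2258245441 = -26004 + 9032981764 = 9032955760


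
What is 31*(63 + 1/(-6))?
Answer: 11687/6 ≈ 1947.8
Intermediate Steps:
31*(63 + 1/(-6)) = 31*(63 - ⅙) = 31*(377/6) = 11687/6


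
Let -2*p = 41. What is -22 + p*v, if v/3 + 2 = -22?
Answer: 1454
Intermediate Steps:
v = -72 (v = -6 + 3*(-22) = -6 - 66 = -72)
p = -41/2 (p = -½*41 = -41/2 ≈ -20.500)
-22 + p*v = -22 - 41/2*(-72) = -22 + 1476 = 1454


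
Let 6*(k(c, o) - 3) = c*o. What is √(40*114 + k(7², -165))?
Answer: √12862/2 ≈ 56.705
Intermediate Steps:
k(c, o) = 3 + c*o/6 (k(c, o) = 3 + (c*o)/6 = 3 + c*o/6)
√(40*114 + k(7², -165)) = √(40*114 + (3 + (⅙)*7²*(-165))) = √(4560 + (3 + (⅙)*49*(-165))) = √(4560 + (3 - 2695/2)) = √(4560 - 2689/2) = √(6431/2) = √12862/2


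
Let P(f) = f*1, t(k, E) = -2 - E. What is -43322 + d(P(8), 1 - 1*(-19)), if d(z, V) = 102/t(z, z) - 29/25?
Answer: -1083334/25 ≈ -43333.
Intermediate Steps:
P(f) = f
d(z, V) = -29/25 + 102/(-2 - z) (d(z, V) = 102/(-2 - z) - 29/25 = -29/25 + 102/(-2 - z))
-43322 + d(P(8), 1 - 1*(-19)) = -43322 + (-2608 - 29*8)/(25*(2 + 8)) = -43322 + (1/25)*(-2608 - 232)/10 = -43322 + (1/25)*(⅒)*(-2840) = -43322 - 284/25 = -1083334/25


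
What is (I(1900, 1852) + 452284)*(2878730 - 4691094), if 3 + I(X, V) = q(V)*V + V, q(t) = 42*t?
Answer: -261904904688764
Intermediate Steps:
I(X, V) = -3 + V + 42*V² (I(X, V) = -3 + ((42*V)*V + V) = -3 + (42*V² + V) = -3 + (V + 42*V²) = -3 + V + 42*V²)
(I(1900, 1852) + 452284)*(2878730 - 4691094) = ((-3 + 1852 + 42*1852²) + 452284)*(2878730 - 4691094) = ((-3 + 1852 + 42*3429904) + 452284)*(-1812364) = ((-3 + 1852 + 144055968) + 452284)*(-1812364) = (144057817 + 452284)*(-1812364) = 144510101*(-1812364) = -261904904688764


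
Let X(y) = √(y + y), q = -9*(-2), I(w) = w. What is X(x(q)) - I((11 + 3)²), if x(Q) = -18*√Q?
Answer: -196 + 6*I*2^(¼)*√3 ≈ -196.0 + 12.359*I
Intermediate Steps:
q = 18
X(y) = √2*√y (X(y) = √(2*y) = √2*√y)
X(x(q)) - I((11 + 3)²) = √2*√(-54*√2) - (11 + 3)² = √2*√(-54*√2) - 1*14² = √2*√(-54*√2) - 1*196 = √2*(3*I*2^(¾)*√3) - 196 = 6*I*2^(¼)*√3 - 196 = -196 + 6*I*2^(¼)*√3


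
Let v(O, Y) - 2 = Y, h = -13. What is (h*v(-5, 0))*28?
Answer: -728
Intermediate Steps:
v(O, Y) = 2 + Y
(h*v(-5, 0))*28 = -13*(2 + 0)*28 = -13*2*28 = -26*28 = -728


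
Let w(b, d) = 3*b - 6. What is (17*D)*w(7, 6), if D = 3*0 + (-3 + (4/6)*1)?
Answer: -595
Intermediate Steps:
D = -7/3 (D = 0 + (-3 + (4*(⅙))*1) = 0 + (-3 + (⅔)*1) = 0 + (-3 + ⅔) = 0 - 7/3 = -7/3 ≈ -2.3333)
w(b, d) = -6 + 3*b
(17*D)*w(7, 6) = (17*(-7/3))*(-6 + 3*7) = -119*(-6 + 21)/3 = -119/3*15 = -595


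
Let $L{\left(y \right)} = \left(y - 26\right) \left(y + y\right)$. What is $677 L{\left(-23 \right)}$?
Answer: $1525958$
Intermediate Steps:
$L{\left(y \right)} = 2 y \left(-26 + y\right)$ ($L{\left(y \right)} = \left(-26 + y\right) 2 y = 2 y \left(-26 + y\right)$)
$677 L{\left(-23 \right)} = 677 \cdot 2 \left(-23\right) \left(-26 - 23\right) = 677 \cdot 2 \left(-23\right) \left(-49\right) = 677 \cdot 2254 = 1525958$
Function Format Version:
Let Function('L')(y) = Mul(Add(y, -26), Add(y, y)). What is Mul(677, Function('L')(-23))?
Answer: 1525958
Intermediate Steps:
Function('L')(y) = Mul(2, y, Add(-26, y)) (Function('L')(y) = Mul(Add(-26, y), Mul(2, y)) = Mul(2, y, Add(-26, y)))
Mul(677, Function('L')(-23)) = Mul(677, Mul(2, -23, Add(-26, -23))) = Mul(677, Mul(2, -23, -49)) = Mul(677, 2254) = 1525958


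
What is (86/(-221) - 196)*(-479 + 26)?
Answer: 19661106/221 ≈ 88964.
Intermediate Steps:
(86/(-221) - 196)*(-479 + 26) = (86*(-1/221) - 196)*(-453) = (-86/221 - 196)*(-453) = -43402/221*(-453) = 19661106/221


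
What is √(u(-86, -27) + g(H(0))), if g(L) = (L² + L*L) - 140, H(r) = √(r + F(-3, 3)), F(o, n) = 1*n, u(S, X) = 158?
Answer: 2*√6 ≈ 4.8990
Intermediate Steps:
F(o, n) = n
H(r) = √(3 + r) (H(r) = √(r + 3) = √(3 + r))
g(L) = -140 + 2*L² (g(L) = (L² + L²) - 140 = 2*L² - 140 = -140 + 2*L²)
√(u(-86, -27) + g(H(0))) = √(158 + (-140 + 2*(√(3 + 0))²)) = √(158 + (-140 + 2*(√3)²)) = √(158 + (-140 + 2*3)) = √(158 + (-140 + 6)) = √(158 - 134) = √24 = 2*√6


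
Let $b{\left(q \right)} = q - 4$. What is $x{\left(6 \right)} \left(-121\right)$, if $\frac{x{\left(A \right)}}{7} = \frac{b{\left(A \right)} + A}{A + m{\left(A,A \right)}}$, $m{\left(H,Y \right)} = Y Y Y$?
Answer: $- \frac{3388}{111} \approx -30.523$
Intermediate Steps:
$m{\left(H,Y \right)} = Y^{3}$ ($m{\left(H,Y \right)} = Y^{2} Y = Y^{3}$)
$b{\left(q \right)} = -4 + q$
$x{\left(A \right)} = \frac{7 \left(-4 + 2 A\right)}{A + A^{3}}$ ($x{\left(A \right)} = 7 \frac{\left(-4 + A\right) + A}{A + A^{3}} = 7 \frac{-4 + 2 A}{A + A^{3}} = \frac{7 \left(-4 + 2 A\right)}{A + A^{3}}$)
$x{\left(6 \right)} \left(-121\right) = \frac{-28 + 14 \cdot 6}{6 + 6^{3}} \left(-121\right) = \frac{-28 + 84}{6 + 216} \left(-121\right) = \frac{1}{222} \cdot 56 \left(-121\right) = \frac{28}{111} \left(-121\right) = - \frac{3388}{111}$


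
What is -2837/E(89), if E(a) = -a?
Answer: 2837/89 ≈ 31.876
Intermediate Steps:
-2837/E(89) = -2837/((-1*89)) = -2837/(-89) = -2837*(-1/89) = 2837/89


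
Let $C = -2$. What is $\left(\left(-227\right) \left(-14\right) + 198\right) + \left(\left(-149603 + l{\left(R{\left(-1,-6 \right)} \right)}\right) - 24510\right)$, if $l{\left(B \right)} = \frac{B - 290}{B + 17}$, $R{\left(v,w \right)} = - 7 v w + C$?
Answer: $- \frac{4609565}{27} \approx -1.7072 \cdot 10^{5}$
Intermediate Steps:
$R{\left(v,w \right)} = -2 - 7 v w$ ($R{\left(v,w \right)} = - 7 v w - 2 = -2 - 7 v w$)
$l{\left(B \right)} = \frac{-290 + B}{17 + B}$
$\left(\left(-227\right) \left(-14\right) + 198\right) + \left(\left(-149603 + l{\left(R{\left(-1,-6 \right)} \right)}\right) - 24510\right) = \left(\left(-227\right) \left(-14\right) + 198\right) - \left(174113 - \frac{-290 - \left(2 - -42\right)}{17 - \left(2 - -42\right)}\right) = \left(3178 + 198\right) - \left(174113 - \frac{-290 - 44}{17 - 44}\right) = 3376 - \left(174113 - \frac{-290 - 44}{17 - 44}\right) = 3376 - \left(174113 - \frac{1}{-27} \left(-334\right)\right) = 3376 - \frac{4700717}{27} = - \frac{4609565}{27}$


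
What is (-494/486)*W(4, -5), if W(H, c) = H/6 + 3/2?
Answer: -3211/1458 ≈ -2.2023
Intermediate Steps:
W(H, c) = 3/2 + H/6 (W(H, c) = H*(1/6) + 3*(1/2) = H/6 + 3/2 = 3/2 + H/6)
(-494/486)*W(4, -5) = (-494/486)*(3/2 + (1/6)*4) = (-494*1/486)*(3/2 + 2/3) = -247/243*13/6 = -3211/1458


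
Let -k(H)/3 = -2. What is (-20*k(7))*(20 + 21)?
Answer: -4920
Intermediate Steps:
k(H) = 6 (k(H) = -3*(-2) = 6)
(-20*k(7))*(20 + 21) = (-20*6)*(20 + 21) = -120*41 = -4920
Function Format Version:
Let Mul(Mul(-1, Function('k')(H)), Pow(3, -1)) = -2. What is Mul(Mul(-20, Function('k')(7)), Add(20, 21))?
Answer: -4920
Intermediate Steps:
Function('k')(H) = 6 (Function('k')(H) = Mul(-3, -2) = 6)
Mul(Mul(-20, Function('k')(7)), Add(20, 21)) = Mul(Mul(-20, 6), Add(20, 21)) = Mul(-120, 41) = -4920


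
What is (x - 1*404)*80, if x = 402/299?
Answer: -9631520/299 ≈ -32212.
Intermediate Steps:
x = 402/299 (x = 402*(1/299) = 402/299 ≈ 1.3445)
(x - 1*404)*80 = (402/299 - 1*404)*80 = (402/299 - 404)*80 = -120394/299*80 = -9631520/299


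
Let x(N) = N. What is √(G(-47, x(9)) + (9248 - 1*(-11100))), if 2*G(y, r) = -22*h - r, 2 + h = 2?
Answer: √81374/2 ≈ 142.63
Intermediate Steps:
h = 0 (h = -2 + 2 = 0)
G(y, r) = -r/2 (G(y, r) = (-22*0 - r)/2 = (0 - r)/2 = (-r)/2 = -r/2)
√(G(-47, x(9)) + (9248 - 1*(-11100))) = √(-½*9 + (9248 - 1*(-11100))) = √(-9/2 + (9248 + 11100)) = √(-9/2 + 20348) = √(40687/2) = √81374/2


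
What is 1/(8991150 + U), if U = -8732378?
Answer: 1/258772 ≈ 3.8644e-6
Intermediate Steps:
1/(8991150 + U) = 1/(8991150 - 8732378) = 1/258772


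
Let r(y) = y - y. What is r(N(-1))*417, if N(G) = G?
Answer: 0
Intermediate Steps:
r(y) = 0
r(N(-1))*417 = 0*417 = 0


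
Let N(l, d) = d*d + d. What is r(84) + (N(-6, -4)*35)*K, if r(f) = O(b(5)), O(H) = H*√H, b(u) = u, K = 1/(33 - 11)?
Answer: 210/11 + 5*√5 ≈ 30.271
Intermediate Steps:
K = 1/22 ≈ 0.045455
O(H) = H^(3/2)
r(f) = 5*√5 (r(f) = 5^(3/2) = 5*√5)
N(l, d) = d + d² (N(l, d) = d² + d = d + d²)
r(84) + (N(-6, -4)*35)*K = 5*√5 + (-4*(1 - 4)*35)*(1/22) = 5*√5 + (-4*(-3)*35)*(1/22) = 5*√5 + (12*35)*(1/22) = 5*√5 + 420*(1/22) = 5*√5 + 210/11 = 210/11 + 5*√5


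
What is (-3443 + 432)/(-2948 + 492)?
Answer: 3011/2456 ≈ 1.2260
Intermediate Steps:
(-3443 + 432)/(-2948 + 492) = -3011/(-2456) = -3011*(-1/2456) = 3011/2456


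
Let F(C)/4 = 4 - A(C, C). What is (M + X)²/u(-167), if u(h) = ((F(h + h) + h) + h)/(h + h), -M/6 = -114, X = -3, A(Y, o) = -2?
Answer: 77448087/155 ≈ 4.9967e+5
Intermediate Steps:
F(C) = 24 (F(C) = 4*(4 - 1*(-2)) = 4*(4 + 2) = 4*6 = 24)
M = 684 (M = -6*(-114) = 684)
u(h) = (24 + 2*h)/(2*h) (u(h) = ((24 + h) + h)/(h + h) = (24 + 2*h)/((2*h)) = (24 + 2*h)*(1/(2*h)) = (24 + 2*h)/(2*h))
(M + X)²/u(-167) = (684 - 3)²/(((12 - 167)/(-167))) = 681²/((-1/167*(-155))) = 463761/(155/167) = 463761*(167/155) = 77448087/155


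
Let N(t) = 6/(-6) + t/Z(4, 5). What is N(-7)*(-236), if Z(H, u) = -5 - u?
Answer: 354/5 ≈ 70.800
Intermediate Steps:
N(t) = -1 - t/10 (N(t) = 6/(-6) + t/(-5 - 1*5) = 6*(-⅙) + t/(-5 - 5) = -1 + t/(-10) = -1 + t*(-⅒) = -1 - t/10)
N(-7)*(-236) = (-1 - ⅒*(-7))*(-236) = (-1 + 7/10)*(-236) = -3/10*(-236) = 354/5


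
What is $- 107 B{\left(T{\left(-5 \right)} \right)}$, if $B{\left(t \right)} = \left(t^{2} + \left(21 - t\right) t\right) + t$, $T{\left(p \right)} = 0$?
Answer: $0$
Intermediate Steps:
$B{\left(t \right)} = t + t^{2} + t \left(21 - t\right)$ ($B{\left(t \right)} = \left(t^{2} + t \left(21 - t\right)\right) + t = t + t^{2} + t \left(21 - t\right)$)
$- 107 B{\left(T{\left(-5 \right)} \right)} = - 107 \cdot 22 \cdot 0 = \left(-107\right) 0 = 0$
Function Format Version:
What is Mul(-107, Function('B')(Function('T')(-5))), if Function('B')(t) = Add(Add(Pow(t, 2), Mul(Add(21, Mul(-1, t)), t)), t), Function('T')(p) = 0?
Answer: 0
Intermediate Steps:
Function('B')(t) = Add(t, Pow(t, 2), Mul(t, Add(21, Mul(-1, t)))) (Function('B')(t) = Add(Add(Pow(t, 2), Mul(t, Add(21, Mul(-1, t)))), t) = Add(t, Pow(t, 2), Mul(t, Add(21, Mul(-1, t)))))
Mul(-107, Function('B')(Function('T')(-5))) = Mul(-107, Mul(22, 0)) = Mul(-107, 0) = 0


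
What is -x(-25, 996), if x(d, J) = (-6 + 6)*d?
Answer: 0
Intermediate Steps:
x(d, J) = 0 (x(d, J) = 0*d = 0)
-x(-25, 996) = -1*0 = 0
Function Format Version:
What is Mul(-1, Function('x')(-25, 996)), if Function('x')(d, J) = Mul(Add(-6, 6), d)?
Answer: 0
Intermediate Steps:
Function('x')(d, J) = 0 (Function('x')(d, J) = Mul(0, d) = 0)
Mul(-1, Function('x')(-25, 996)) = Mul(-1, 0) = 0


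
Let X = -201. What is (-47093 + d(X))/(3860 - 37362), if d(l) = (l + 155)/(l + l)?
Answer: 4732835/3366951 ≈ 1.4057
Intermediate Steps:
d(l) = (155 + l)/(2*l) (d(l) = (155 + l)/((2*l)) = (155 + l)*(1/(2*l)) = (155 + l)/(2*l))
(-47093 + d(X))/(3860 - 37362) = (-47093 + (½)*(155 - 201)/(-201))/(3860 - 37362) = (-47093 + (½)*(-1/201)*(-46))/(-33502) = (-47093 + 23/201)*(-1/33502) = -9465670/201*(-1/33502) = 4732835/3366951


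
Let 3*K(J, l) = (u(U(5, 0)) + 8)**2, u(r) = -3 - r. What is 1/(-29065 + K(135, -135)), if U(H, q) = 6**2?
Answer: -3/86234 ≈ -3.4789e-5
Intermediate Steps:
U(H, q) = 36
K(J, l) = 961/3 (K(J, l) = ((-3 - 1*36) + 8)**2/3 = ((-3 - 36) + 8)**2/3 = (-39 + 8)**2/3 = (1/3)*(-31)**2 = (1/3)*961 = 961/3)
1/(-29065 + K(135, -135)) = 1/(-29065 + 961/3) = 1/(-86234/3) = -3/86234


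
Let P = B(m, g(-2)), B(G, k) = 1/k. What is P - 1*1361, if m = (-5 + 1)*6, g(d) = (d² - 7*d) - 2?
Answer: -21775/16 ≈ -1360.9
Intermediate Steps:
g(d) = -2 + d² - 7*d
m = -24 (m = -4*6 = -24)
P = 1/16 (P = 1/(-2 + (-2)² - 7*(-2)) = 1/(-2 + 4 + 14) = 1/16 ≈ 0.062500)
P - 1*1361 = 1/16 - 1*1361 = 1/16 - 1361 = -21775/16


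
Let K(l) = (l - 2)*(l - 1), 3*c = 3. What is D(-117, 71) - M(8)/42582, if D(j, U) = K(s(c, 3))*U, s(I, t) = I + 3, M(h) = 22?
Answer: 9069955/21291 ≈ 426.00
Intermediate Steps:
c = 1 (c = (⅓)*3 = 1)
s(I, t) = 3 + I
K(l) = (-1 + l)*(-2 + l) (K(l) = (-2 + l)*(-1 + l) = (-1 + l)*(-2 + l))
D(j, U) = 6*U (D(j, U) = (2 + (3 + 1)² - 3*(3 + 1))*U = (2 + 4² - 3*4)*U = (2 + 16 - 12)*U = 6*U)
D(-117, 71) - M(8)/42582 = 6*71 - 22/42582 = 426 - 22/42582 = 426 - 1*11/21291 = 426 - 11/21291 = 9069955/21291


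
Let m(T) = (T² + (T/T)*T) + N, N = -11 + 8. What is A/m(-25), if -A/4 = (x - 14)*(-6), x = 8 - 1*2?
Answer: -64/199 ≈ -0.32161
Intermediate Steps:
x = 6 (x = 8 - 2 = 6)
N = -3
m(T) = -3 + T + T² (m(T) = (T² + (T/T)*T) - 3 = (T² + 1*T) - 3 = (T² + T) - 3 = (T + T²) - 3 = -3 + T + T²)
A = -192 (A = -4*(6 - 14)*(-6) = -(-32)*(-6) = -4*48 = -192)
A/m(-25) = -192/(-3 - 25 + (-25)²) = -192/(-3 - 25 + 625) = -192/597 = -192*1/597 = -64/199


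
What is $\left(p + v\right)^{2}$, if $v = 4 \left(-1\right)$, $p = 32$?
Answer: $784$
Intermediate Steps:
$v = -4$
$\left(p + v\right)^{2} = \left(32 - 4\right)^{2} = 28^{2} = 784$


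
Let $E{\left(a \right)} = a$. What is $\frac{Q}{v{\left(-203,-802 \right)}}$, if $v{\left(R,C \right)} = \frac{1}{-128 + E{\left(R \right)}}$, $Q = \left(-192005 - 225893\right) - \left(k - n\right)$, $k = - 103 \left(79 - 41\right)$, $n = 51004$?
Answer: $120146380$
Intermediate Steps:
$k = -3914$ ($k = \left(-103\right) 38 = -3914$)
$Q = -362980$ ($Q = \left(-192005 - 225893\right) - \left(-3914 - 51004\right) = -417898 - -54918 = -417898 + 54918 = -362980$)
$v{\left(R,C \right)} = \frac{1}{-128 + R}$
$\frac{Q}{v{\left(-203,-802 \right)}} = - \frac{362980}{\frac{1}{-128 - 203}} = - \frac{362980}{\frac{1}{-331}} = - \frac{362980}{- \frac{1}{331}} = \left(-362980\right) \left(-331\right) = 120146380$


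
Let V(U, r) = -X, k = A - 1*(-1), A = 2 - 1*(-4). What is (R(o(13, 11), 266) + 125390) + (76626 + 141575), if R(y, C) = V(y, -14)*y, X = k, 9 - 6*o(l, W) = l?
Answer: 1030787/3 ≈ 3.4360e+5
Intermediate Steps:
A = 6 (A = 2 + 4 = 6)
o(l, W) = 3/2 - l/6
k = 7 (k = 6 - 1*(-1) = 6 + 1 = 7)
X = 7
V(U, r) = -7 (V(U, r) = -1*7 = -7)
R(y, C) = -7*y
(R(o(13, 11), 266) + 125390) + (76626 + 141575) = (-7*(3/2 - ⅙*13) + 125390) + (76626 + 141575) = (-7*(3/2 - 13/6) + 125390) + 218201 = (-7*(-⅔) + 125390) + 218201 = (14/3 + 125390) + 218201 = 376184/3 + 218201 = 1030787/3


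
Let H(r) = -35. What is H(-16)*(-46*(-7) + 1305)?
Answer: -56945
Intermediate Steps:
H(-16)*(-46*(-7) + 1305) = -35*(-46*(-7) + 1305) = -35*(322 + 1305) = -35*1627 = -56945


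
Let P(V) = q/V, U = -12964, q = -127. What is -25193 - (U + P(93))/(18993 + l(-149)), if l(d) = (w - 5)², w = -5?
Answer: -44732719478/1775649 ≈ -25192.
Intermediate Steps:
P(V) = -127/V
l(d) = 100 (l(d) = (-5 - 5)² = (-10)² = 100)
-25193 - (U + P(93))/(18993 + l(-149)) = -25193 - (-12964 - 127/93)/(18993 + 100) = -25193 - (-12964 - 127*1/93)/19093 = -25193 - (-12964 - 127/93)/19093 = -25193 - (-1205779)/(93*19093) = -25193 - 1*(-1205779/1775649) = -25193 + 1205779/1775649 = -44732719478/1775649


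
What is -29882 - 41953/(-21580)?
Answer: -644811607/21580 ≈ -29880.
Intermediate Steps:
-29882 - 41953/(-21580) = -29882 - 41953*(-1/21580) = -29882 + 41953/21580 = -644811607/21580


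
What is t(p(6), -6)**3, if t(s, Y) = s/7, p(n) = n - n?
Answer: 0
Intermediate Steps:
p(n) = 0
t(s, Y) = s/7 (t(s, Y) = s*(1/7) = s/7)
t(p(6), -6)**3 = ((1/7)*0)**3 = 0**3 = 0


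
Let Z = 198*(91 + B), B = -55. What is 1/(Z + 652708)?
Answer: 1/659836 ≈ 1.5155e-6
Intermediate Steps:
Z = 7128 (Z = 198*(91 - 55) = 198*36 = 7128)
1/(Z + 652708) = 1/(7128 + 652708) = 1/659836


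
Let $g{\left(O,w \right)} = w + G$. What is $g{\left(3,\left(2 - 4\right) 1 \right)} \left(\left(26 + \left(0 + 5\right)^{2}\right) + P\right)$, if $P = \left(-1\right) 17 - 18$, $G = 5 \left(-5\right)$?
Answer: $-432$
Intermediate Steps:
$G = -25$
$g{\left(O,w \right)} = -25 + w$ ($g{\left(O,w \right)} = w - 25 = -25 + w$)
$P = -35$ ($P = -17 - 18 = -35$)
$g{\left(3,\left(2 - 4\right) 1 \right)} \left(\left(26 + \left(0 + 5\right)^{2}\right) + P\right) = \left(-25 + \left(2 - 4\right) 1\right) \left(\left(26 + \left(0 + 5\right)^{2}\right) - 35\right) = \left(-25 - 2\right) \left(\left(26 + 5^{2}\right) - 35\right) = \left(-25 - 2\right) \left(\left(26 + 25\right) - 35\right) = - 27 \left(51 - 35\right) = \left(-27\right) 16 = -432$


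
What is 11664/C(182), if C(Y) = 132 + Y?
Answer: 5832/157 ≈ 37.146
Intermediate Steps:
11664/C(182) = 11664/(132 + 182) = 11664/314 = 11664*(1/314) = 5832/157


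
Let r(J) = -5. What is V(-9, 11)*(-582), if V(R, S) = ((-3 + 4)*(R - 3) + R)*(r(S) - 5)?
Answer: -122220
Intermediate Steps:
V(R, S) = 30 - 20*R (V(R, S) = ((-3 + 4)*(R - 3) + R)*(-5 - 5) = (1*(-3 + R) + R)*(-10) = ((-3 + R) + R)*(-10) = (-3 + 2*R)*(-10) = 30 - 20*R)
V(-9, 11)*(-582) = (30 - 20*(-9))*(-582) = (30 + 180)*(-582) = 210*(-582) = -122220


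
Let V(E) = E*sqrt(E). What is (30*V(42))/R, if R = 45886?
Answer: 630*sqrt(42)/22943 ≈ 0.17796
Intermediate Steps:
V(E) = E**(3/2)
(30*V(42))/R = (30*42**(3/2))/45886 = (30*(42*sqrt(42)))*(1/45886) = (1260*sqrt(42))*(1/45886) = 630*sqrt(42)/22943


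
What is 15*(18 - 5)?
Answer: 195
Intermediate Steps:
15*(18 - 5) = 15*13 = 195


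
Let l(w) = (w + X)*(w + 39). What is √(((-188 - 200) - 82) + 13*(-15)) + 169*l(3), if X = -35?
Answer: -227136 + I*√665 ≈ -2.2714e+5 + 25.788*I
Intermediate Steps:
l(w) = (-35 + w)*(39 + w) (l(w) = (w - 35)*(w + 39) = (-35 + w)*(39 + w))
√(((-188 - 200) - 82) + 13*(-15)) + 169*l(3) = √(((-188 - 200) - 82) + 13*(-15)) + 169*(-1365 + 3² + 4*3) = √((-388 - 82) - 195) + 169*(-1365 + 9 + 12) = √(-470 - 195) + 169*(-1344) = √(-665) - 227136 = I*√665 - 227136 = -227136 + I*√665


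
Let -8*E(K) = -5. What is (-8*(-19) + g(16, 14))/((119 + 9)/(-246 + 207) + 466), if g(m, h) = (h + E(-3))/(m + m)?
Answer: 1522131/4619776 ≈ 0.32948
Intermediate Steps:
E(K) = 5/8 (E(K) = -⅛*(-5) = 5/8)
g(m, h) = (5/8 + h)/(2*m) (g(m, h) = (h + 5/8)/(m + m) = (5/8 + h)/((2*m)) = (5/8 + h)*(1/(2*m)) = (5/8 + h)/(2*m))
(-8*(-19) + g(16, 14))/((119 + 9)/(-246 + 207) + 466) = (-8*(-19) + (1/16)*(5 + 8*14)/16)/((119 + 9)/(-246 + 207) + 466) = (152 + (1/16)*(1/16)*(5 + 112))/(128/(-39) + 466) = (152 + (1/16)*(1/16)*117)/(128*(-1/39) + 466) = (152 + 117/256)/(-128/39 + 466) = 39029/(256*(18046/39)) = (39029/256)*(39/18046) = 1522131/4619776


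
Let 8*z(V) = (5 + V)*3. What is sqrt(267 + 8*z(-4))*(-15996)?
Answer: -47988*sqrt(30) ≈ -2.6284e+5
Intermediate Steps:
z(V) = 15/8 + 3*V/8 (z(V) = ((5 + V)*3)/8 = (15 + 3*V)/8 = 15/8 + 3*V/8)
sqrt(267 + 8*z(-4))*(-15996) = sqrt(267 + 8*(15/8 + (3/8)*(-4)))*(-15996) = sqrt(267 + 8*(15/8 - 3/2))*(-15996) = sqrt(267 + 8*(3/8))*(-15996) = sqrt(267 + 3)*(-15996) = sqrt(270)*(-15996) = (3*sqrt(30))*(-15996) = -47988*sqrt(30)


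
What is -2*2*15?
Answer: -60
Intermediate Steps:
-2*2*15 = -4*15 = -60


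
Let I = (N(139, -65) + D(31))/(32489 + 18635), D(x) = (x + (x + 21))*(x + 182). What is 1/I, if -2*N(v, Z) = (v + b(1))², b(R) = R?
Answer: 51124/7879 ≈ 6.4886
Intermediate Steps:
N(v, Z) = -(1 + v)²/2 (N(v, Z) = -(v + 1)²/2 = -(1 + v)²/2)
D(x) = (21 + 2*x)*(182 + x) (D(x) = (x + (21 + x))*(182 + x) = (21 + 2*x)*(182 + x))
I = 7879/51124 (I = (-(1 + 139)²/2 + (3822 + 2*31² + 385*31))/(32489 + 18635) = (-½*140² + (3822 + 2*961 + 11935))/51124 = (-½*19600 + (3822 + 1922 + 11935))*(1/51124) = (-9800 + 17679)*(1/51124) = 7879*(1/51124) = 7879/51124 ≈ 0.15412)
1/I = 1/(7879/51124) = 51124/7879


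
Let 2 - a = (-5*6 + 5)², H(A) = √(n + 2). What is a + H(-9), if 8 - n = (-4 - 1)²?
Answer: -623 + I*√15 ≈ -623.0 + 3.873*I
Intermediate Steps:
n = -17 (n = 8 - (-4 - 1)² = 8 - 1*(-5)² = 8 - 1*25 = 8 - 25 = -17)
H(A) = I*√15 (H(A) = √(-17 + 2) = √(-15) = I*√15)
a = -623 (a = 2 - (-5*6 + 5)² = 2 - (-30 + 5)² = 2 - 1*(-25)² = 2 - 1*625 = 2 - 625 = -623)
a + H(-9) = -623 + I*√15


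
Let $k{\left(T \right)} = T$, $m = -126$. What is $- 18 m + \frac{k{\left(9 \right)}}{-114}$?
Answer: $\frac{86181}{38} \approx 2267.9$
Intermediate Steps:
$- 18 m + \frac{k{\left(9 \right)}}{-114} = \left(-18\right) \left(-126\right) + \frac{9}{-114} = 2268 + 9 \left(- \frac{1}{114}\right) = 2268 - \frac{3}{38} = \frac{86181}{38}$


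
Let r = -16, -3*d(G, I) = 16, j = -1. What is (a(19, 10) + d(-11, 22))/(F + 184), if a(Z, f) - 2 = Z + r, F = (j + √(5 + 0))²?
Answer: -19/10824 - √5/54120 ≈ -0.0017967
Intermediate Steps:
d(G, I) = -16/3 (d(G, I) = -⅓*16 = -16/3)
F = (-1 + √5)² (F = (-1 + √(5 + 0))² = (-1 + √5)² ≈ 1.5279)
a(Z, f) = -14 + Z (a(Z, f) = 2 + (Z - 16) = 2 + (-16 + Z) = -14 + Z)
(a(19, 10) + d(-11, 22))/(F + 184) = ((-14 + 19) - 16/3)/((1 - √5)² + 184) = (5 - 16/3)/(184 + (1 - √5)²) = -1/(3*(184 + (1 - √5)²))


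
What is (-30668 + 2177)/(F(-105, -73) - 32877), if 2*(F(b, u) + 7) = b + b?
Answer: 28491/32989 ≈ 0.86365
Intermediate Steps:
F(b, u) = -7 + b (F(b, u) = -7 + (b + b)/2 = -7 + (2*b)/2 = -7 + b)
(-30668 + 2177)/(F(-105, -73) - 32877) = (-30668 + 2177)/((-7 - 105) - 32877) = -28491/(-112 - 32877) = -28491/(-32989) = -28491*(-1/32989) = 28491/32989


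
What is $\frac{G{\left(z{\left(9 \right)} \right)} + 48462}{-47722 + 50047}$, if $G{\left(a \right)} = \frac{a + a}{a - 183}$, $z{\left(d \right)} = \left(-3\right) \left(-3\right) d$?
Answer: $\frac{274609}{13175} \approx 20.843$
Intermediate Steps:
$z{\left(d \right)} = 9 d$
$G{\left(a \right)} = \frac{2 a}{-183 + a}$
$\frac{G{\left(z{\left(9 \right)} \right)} + 48462}{-47722 + 50047} = \frac{\frac{2 \cdot 9 \cdot 9}{-183 + 9 \cdot 9} + 48462}{-47722 + 50047} = \frac{2 \cdot 81 \frac{1}{-183 + 81} + 48462}{2325} = \left(2 \cdot 81 \frac{1}{-102} + 48462\right) \frac{1}{2325} = \left(2 \cdot 81 \left(- \frac{1}{102}\right) + 48462\right) \frac{1}{2325} = \left(- \frac{27}{17} + 48462\right) \frac{1}{2325} = \frac{823827}{17} \cdot \frac{1}{2325} = \frac{274609}{13175}$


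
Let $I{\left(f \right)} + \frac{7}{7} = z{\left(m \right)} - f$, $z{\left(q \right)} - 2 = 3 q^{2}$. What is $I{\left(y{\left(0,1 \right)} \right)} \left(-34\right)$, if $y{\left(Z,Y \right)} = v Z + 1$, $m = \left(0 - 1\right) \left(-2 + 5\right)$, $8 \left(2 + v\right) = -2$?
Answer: $-918$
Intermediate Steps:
$v = - \frac{9}{4}$ ($v = -2 + \frac{1}{8} \left(-2\right) = -2 - \frac{1}{4} = - \frac{9}{4} \approx -2.25$)
$m = -3$ ($m = \left(-1\right) 3 = -3$)
$z{\left(q \right)} = 2 + 3 q^{2}$
$y{\left(Z,Y \right)} = 1 - \frac{9 Z}{4}$ ($y{\left(Z,Y \right)} = - \frac{9 Z}{4} + 1 = 1 - \frac{9 Z}{4}$)
$I{\left(f \right)} = 28 - f$ ($I{\left(f \right)} = -1 - \left(-2 - 27 + f\right) = -1 - \left(-29 + f\right) = 28 - f$)
$I{\left(y{\left(0,1 \right)} \right)} \left(-34\right) = \left(28 - \left(1 - 0\right)\right) \left(-34\right) = \left(28 - \left(1 + 0\right)\right) \left(-34\right) = \left(28 - 1\right) \left(-34\right) = 27 \left(-34\right) = -918$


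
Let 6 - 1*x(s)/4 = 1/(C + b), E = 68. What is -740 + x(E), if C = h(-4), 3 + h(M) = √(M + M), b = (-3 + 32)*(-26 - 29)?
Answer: -457094950/638403 + 2*I*√2/638403 ≈ -716.0 + 4.4305e-6*I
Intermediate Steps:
b = -1595 (b = 29*(-55) = -1595)
h(M) = -3 + √2*√M (h(M) = -3 + √(M + M) = -3 + √(2*M) = -3 + √2*√M)
C = -3 + 2*I*√2 (C = -3 + √2*√(-4) = -3 + √2*(2*I) = -3 + 2*I*√2 ≈ -3.0 + 2.8284*I)
x(s) = 24 - 4/(-1598 + 2*I*√2) (x(s) = 24 - 4/((-3 + 2*I*√2) - 1595) = 24 - 4/(-1598 + 2*I*√2))
-740 + x(E) = -740 + (15323270/638403 + 2*I*√2/638403) = -457094950/638403 + 2*I*√2/638403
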